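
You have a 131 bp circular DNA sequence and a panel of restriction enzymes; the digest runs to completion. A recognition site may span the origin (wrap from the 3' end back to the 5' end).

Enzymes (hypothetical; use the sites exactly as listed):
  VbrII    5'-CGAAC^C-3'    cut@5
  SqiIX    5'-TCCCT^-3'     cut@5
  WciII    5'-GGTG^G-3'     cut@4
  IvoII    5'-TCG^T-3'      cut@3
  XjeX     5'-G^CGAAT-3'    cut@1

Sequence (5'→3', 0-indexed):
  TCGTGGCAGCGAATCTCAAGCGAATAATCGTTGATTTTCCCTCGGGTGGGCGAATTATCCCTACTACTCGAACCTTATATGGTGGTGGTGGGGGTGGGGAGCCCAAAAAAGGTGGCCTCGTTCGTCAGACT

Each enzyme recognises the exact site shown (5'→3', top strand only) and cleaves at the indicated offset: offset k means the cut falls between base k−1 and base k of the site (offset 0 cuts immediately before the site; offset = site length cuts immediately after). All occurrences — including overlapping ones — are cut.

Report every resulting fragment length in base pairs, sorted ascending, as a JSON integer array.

[2,3,3,4,6,6,6,6,10,10,11,11,11,12,12,18]

Per-enzyme occurrences:
  VbrII CGAACC/5: at [68] ⇒ [73]
  SqiIX TCCCT/5: at [37, 57] ⇒ [42, 62]
  WciII GGTGG/4: at [44, 80, 83, 86, 92, 110] ⇒ [48, 84, 87, 90, 96, 114]
  IvoII TCGT/3: at [0, 27, 117, 121] ⇒ [3, 30, 120, 124]
  XjeX GCGAAT/1: at [8, 19, 49] ⇒ [9, 20, 50]

Pooled cuts: [3, 9, 20, 30, 42, 48, 50, 62, 73, 84, 87, 90, 96, 114, 120, 124]

Fragments:
  3→9: 6 bp
  9→20: 11 bp
  20→30: 10 bp
  30→42: 12 bp
  42→48: 6 bp
  48→50: 2 bp
  50→62: 12 bp
  62→73: 11 bp
  73→84: 11 bp
  84→87: 3 bp
  87→90: 3 bp
  90→96: 6 bp
  96→114: 18 bp
  114→120: 6 bp
  120→124: 4 bp
  124→3 (wrap): 131-124+3 = 10 bp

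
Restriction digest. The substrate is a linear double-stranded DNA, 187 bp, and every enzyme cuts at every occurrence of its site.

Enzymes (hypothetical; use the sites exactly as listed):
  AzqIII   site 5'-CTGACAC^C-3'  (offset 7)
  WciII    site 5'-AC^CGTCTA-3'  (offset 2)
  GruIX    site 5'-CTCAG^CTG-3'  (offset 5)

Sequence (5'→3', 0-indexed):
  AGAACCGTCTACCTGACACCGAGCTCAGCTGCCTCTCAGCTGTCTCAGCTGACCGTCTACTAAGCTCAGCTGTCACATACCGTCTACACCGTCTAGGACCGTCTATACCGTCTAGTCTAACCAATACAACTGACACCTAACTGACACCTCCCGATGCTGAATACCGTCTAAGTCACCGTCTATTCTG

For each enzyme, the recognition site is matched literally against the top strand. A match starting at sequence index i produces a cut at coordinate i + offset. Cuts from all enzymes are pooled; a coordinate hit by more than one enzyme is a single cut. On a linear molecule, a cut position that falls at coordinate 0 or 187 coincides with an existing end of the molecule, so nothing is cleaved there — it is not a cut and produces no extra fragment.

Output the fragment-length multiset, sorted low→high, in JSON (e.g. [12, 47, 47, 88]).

Scan for sites:
  AzqIII (CTGACACC, off=7): starts [12, 129, 140] → cuts [19, 136, 147]
  WciII (ACCGTCTA, off=2): starts [3, 51, 78, 87, 97, 106, 162, 174] → cuts [5, 53, 80, 89, 99, 108, 164, 176]
  GruIX (CTCAGCTG, off=5): starts [23, 34, 43, 64] → cuts [28, 39, 48, 69]

All cut coordinates (distinct, sorted): [5, 19, 28, 39, 48, 53, 69, 80, 89, 99, 108, 136, 147, 164, 176]

Fragments:
  [0,5): 5 bp
  [5,19): 14 bp
  [19,28): 9 bp
  [28,39): 11 bp
  [39,48): 9 bp
  [48,53): 5 bp
  [53,69): 16 bp
  [69,80): 11 bp
  [80,89): 9 bp
  [89,99): 10 bp
  [99,108): 9 bp
  [108,136): 28 bp
  [136,147): 11 bp
  [147,164): 17 bp
  [164,176): 12 bp
  [176,187): 11 bp

[5,5,9,9,9,9,10,11,11,11,11,12,14,16,17,28]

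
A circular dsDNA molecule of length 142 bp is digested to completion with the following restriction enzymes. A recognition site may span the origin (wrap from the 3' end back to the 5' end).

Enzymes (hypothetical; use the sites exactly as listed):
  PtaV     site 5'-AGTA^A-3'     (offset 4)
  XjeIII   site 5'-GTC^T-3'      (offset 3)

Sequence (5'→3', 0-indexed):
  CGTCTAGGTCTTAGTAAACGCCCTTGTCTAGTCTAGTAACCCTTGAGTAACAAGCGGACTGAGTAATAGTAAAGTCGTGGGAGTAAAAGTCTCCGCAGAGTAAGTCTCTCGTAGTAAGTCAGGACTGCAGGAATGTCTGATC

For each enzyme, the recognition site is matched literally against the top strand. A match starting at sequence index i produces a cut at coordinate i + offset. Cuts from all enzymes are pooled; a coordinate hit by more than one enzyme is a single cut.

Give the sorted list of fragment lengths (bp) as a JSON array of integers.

[4,5,5,6,6,6,6,9,10,11,11,12,14,16,21]

Scan for sites:
  PtaV (AGTAA, off=4): starts [12, 34, 45, 61, 67, 81, 98, 112] → cuts [16, 38, 49, 65, 71, 85, 102, 116]
  XjeIII (GTCT, off=3): starts [1, 7, 25, 30, 88, 103, 134] → cuts [4, 10, 28, 33, 91, 106, 137]

Pooled cuts: [4, 10, 16, 28, 33, 38, 49, 65, 71, 85, 91, 102, 106, 116, 137]

Fragments:
  4→10: 6 bp
  10→16: 6 bp
  16→28: 12 bp
  28→33: 5 bp
  33→38: 5 bp
  38→49: 11 bp
  49→65: 16 bp
  65→71: 6 bp
  71→85: 14 bp
  85→91: 6 bp
  91→102: 11 bp
  102→106: 4 bp
  106→116: 10 bp
  116→137: 21 bp
  137→4 (wrap): 142-137+4 = 9 bp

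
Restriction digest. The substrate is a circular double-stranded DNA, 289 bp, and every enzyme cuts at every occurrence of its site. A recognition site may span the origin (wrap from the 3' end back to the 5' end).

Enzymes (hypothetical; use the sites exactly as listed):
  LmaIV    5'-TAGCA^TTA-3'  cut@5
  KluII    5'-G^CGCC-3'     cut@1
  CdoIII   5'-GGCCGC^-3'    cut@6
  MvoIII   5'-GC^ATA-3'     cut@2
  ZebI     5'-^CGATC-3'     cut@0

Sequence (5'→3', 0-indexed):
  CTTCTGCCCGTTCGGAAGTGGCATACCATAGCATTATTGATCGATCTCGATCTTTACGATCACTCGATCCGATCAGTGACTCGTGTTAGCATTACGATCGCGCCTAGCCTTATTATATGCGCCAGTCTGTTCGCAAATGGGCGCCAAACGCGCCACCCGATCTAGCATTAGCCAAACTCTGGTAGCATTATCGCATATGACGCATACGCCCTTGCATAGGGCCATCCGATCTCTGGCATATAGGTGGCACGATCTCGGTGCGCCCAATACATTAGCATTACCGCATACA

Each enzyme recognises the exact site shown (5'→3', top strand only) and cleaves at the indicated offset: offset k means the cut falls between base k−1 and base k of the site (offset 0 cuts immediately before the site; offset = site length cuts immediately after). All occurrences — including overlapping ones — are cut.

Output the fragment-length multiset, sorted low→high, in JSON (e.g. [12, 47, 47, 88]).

Site scan:
  LmaIV (TAGCATTA, off=5): starts [28, 86, 162, 182, 272] → cuts [33, 91, 167, 187, 277]
  KluII (GCGCC, off=1): starts [99, 118, 140, 149, 259] → cuts [100, 119, 141, 150, 260]
  CdoIII (GGCCGC, off=6): no sites
  MvoIII (GCATA, off=2): starts [20, 192, 201, 213, 235, 282] → cuts [22, 194, 203, 215, 237, 284]
  ZebI (CGATC, off=0): starts [41, 47, 56, 64, 69, 94, 157, 226, 249] → cuts [41, 47, 56, 64, 69, 94, 157, 226, 249]

Pooled cuts: [22, 33, 41, 47, 56, 64, 69, 91, 94, 100, 119, 141, 150, 157, 167, 187, 194, 203, 215, 226, 237, 249, 260, 277, 284]

Fragment lengths:
  22→33: 11 bp
  33→41: 8 bp
  41→47: 6 bp
  47→56: 9 bp
  56→64: 8 bp
  64→69: 5 bp
  69→91: 22 bp
  91→94: 3 bp
  94→100: 6 bp
  100→119: 19 bp
  119→141: 22 bp
  141→150: 9 bp
  150→157: 7 bp
  157→167: 10 bp
  167→187: 20 bp
  187→194: 7 bp
  194→203: 9 bp
  203→215: 12 bp
  215→226: 11 bp
  226→237: 11 bp
  237→249: 12 bp
  249→260: 11 bp
  260→277: 17 bp
  277→284: 7 bp
  284→22 (wrap): 289-284+22 = 27 bp

[3,5,6,6,7,7,7,8,8,9,9,9,10,11,11,11,11,12,12,17,19,20,22,22,27]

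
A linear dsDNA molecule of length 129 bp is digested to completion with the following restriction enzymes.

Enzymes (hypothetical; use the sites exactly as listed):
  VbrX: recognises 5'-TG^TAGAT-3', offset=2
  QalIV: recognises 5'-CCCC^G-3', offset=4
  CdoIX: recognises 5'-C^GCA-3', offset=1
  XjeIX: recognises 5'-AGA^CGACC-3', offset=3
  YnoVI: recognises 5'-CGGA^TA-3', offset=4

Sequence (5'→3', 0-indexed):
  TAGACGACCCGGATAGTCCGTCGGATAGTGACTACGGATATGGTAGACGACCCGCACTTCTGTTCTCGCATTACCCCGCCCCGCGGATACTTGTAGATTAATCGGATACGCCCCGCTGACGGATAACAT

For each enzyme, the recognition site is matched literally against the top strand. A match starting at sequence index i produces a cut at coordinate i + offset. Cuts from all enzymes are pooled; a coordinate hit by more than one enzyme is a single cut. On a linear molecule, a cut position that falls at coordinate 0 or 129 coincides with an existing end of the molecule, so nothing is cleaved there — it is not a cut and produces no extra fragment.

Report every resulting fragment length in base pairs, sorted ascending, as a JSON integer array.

[4,5,5,6,6,6,8,9,9,9,10,12,13,13,14]

Site scan:
  VbrX TGTAGAT/2: at [91] ⇒ [93]
  QalIV CCCCG/4: at [73, 78, 110] ⇒ [77, 82, 114]
  CdoIX CGCA/1: at [52, 66] ⇒ [53, 67]
  XjeIX AGACGACC/3: at [1, 44] ⇒ [4, 47]
  YnoVI CGGATA/4: at [9, 21, 34, 83, 102, 119] ⇒ [13, 25, 38, 87, 106, 123]

Pooled cuts: [4, 13, 25, 38, 47, 53, 67, 77, 82, 87, 93, 106, 114, 123]

Fragments:
  [0,4): 4 bp
  [4,13): 9 bp
  [13,25): 12 bp
  [25,38): 13 bp
  [38,47): 9 bp
  [47,53): 6 bp
  [53,67): 14 bp
  [67,77): 10 bp
  [77,82): 5 bp
  [82,87): 5 bp
  [87,93): 6 bp
  [93,106): 13 bp
  [106,114): 8 bp
  [114,123): 9 bp
  [123,129): 6 bp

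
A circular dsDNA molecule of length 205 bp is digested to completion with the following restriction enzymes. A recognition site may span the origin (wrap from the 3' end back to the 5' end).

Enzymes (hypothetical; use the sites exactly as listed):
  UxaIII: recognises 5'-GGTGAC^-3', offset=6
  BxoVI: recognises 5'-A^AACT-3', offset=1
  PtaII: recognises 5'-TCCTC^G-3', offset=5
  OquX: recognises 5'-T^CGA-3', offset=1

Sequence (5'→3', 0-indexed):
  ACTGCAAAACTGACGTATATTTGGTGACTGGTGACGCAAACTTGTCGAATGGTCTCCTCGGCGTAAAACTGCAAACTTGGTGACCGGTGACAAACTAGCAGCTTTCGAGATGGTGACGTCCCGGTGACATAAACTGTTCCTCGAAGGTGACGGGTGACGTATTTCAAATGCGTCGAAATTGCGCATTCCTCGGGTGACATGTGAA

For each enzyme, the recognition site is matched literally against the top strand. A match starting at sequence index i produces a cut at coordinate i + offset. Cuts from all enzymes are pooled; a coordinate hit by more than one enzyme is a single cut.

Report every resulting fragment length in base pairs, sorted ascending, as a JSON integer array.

Per-enzyme occurrences:
  UxaIII GGTGAC/6: at [22, 29, 78, 85, 111, 122, 145, 152, 192] ⇒ [28, 35, 84, 91, 117, 128, 151, 158, 198]
  BxoVI AAACT/1: at [6, 37, 65, 72, 91, 130, 203] ⇒ [7, 38, 66, 73, 92, 131, 204]
  PtaII TCCTCG/5: at [54, 137, 186] ⇒ [59, 142, 191]
  OquX TCGA/1: at [44, 104, 140, 172] ⇒ [45, 105, 141, 173]

All cut coordinates (distinct, sorted): [7, 28, 35, 38, 45, 59, 66, 73, 84, 91, 92, 105, 117, 128, 131, 141, 142, 151, 158, 173, 191, 198, 204]

Fragments:
  7→28: 21 bp
  28→35: 7 bp
  35→38: 3 bp
  38→45: 7 bp
  45→59: 14 bp
  59→66: 7 bp
  66→73: 7 bp
  73→84: 11 bp
  84→91: 7 bp
  91→92: 1 bp
  92→105: 13 bp
  105→117: 12 bp
  117→128: 11 bp
  128→131: 3 bp
  131→141: 10 bp
  141→142: 1 bp
  142→151: 9 bp
  151→158: 7 bp
  158→173: 15 bp
  173→191: 18 bp
  191→198: 7 bp
  198→204: 6 bp
  204→7 (wrap): 205-204+7 = 8 bp

[1,1,3,3,6,7,7,7,7,7,7,7,8,9,10,11,11,12,13,14,15,18,21]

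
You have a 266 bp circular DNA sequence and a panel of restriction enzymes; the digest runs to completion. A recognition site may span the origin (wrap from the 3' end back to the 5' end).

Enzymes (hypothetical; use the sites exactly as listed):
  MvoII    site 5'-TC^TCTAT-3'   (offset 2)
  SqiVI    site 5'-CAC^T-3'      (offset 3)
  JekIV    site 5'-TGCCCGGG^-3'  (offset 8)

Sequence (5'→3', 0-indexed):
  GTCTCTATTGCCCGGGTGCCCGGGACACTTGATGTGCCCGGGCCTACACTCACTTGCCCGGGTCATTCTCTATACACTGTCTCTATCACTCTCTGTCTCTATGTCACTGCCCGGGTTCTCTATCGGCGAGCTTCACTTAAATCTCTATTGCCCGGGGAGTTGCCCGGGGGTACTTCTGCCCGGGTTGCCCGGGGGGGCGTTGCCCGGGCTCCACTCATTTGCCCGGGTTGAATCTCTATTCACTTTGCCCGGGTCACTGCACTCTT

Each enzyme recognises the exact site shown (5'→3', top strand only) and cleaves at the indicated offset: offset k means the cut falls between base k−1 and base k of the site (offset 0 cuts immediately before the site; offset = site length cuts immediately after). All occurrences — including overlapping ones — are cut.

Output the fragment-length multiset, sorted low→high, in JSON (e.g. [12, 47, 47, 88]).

[3,4,4,4,4,5,6,6,7,7,7,7,8,8,8,8,9,9,9,9,10,10,12,13,13,13,14,15,16,18]

Site scan:
  MvoII TCTCTAT/2: at [1, 66, 79, 95, 116, 141, 232] ⇒ [3, 68, 81, 97, 118, 143, 234]
  SqiVI CACT/3: at [25, 46, 50, 74, 86, 104, 133, 211, 240, 254, 259] ⇒ [28, 49, 53, 77, 89, 107, 136, 214, 243, 257, 262]
  JekIV TGCCCGGG/8: at [8, 16, 34, 54, 107, 148, 160, 176, 185, 200, 219, 245] ⇒ [16, 24, 42, 62, 115, 156, 168, 184, 193, 208, 227, 253]

Pooled cuts: [3, 16, 24, 28, 42, 49, 53, 62, 68, 77, 81, 89, 97, 107, 115, 118, 136, 143, 156, 168, 184, 193, 208, 214, 227, 234, 243, 253, 257, 262]

Fragment lengths:
  3→16: 13 bp
  16→24: 8 bp
  24→28: 4 bp
  28→42: 14 bp
  42→49: 7 bp
  49→53: 4 bp
  53→62: 9 bp
  62→68: 6 bp
  68→77: 9 bp
  77→81: 4 bp
  81→89: 8 bp
  89→97: 8 bp
  97→107: 10 bp
  107→115: 8 bp
  115→118: 3 bp
  118→136: 18 bp
  136→143: 7 bp
  143→156: 13 bp
  156→168: 12 bp
  168→184: 16 bp
  184→193: 9 bp
  193→208: 15 bp
  208→214: 6 bp
  214→227: 13 bp
  227→234: 7 bp
  234→243: 9 bp
  243→253: 10 bp
  253→257: 4 bp
  257→262: 5 bp
  262→3 (wrap): 266-262+3 = 7 bp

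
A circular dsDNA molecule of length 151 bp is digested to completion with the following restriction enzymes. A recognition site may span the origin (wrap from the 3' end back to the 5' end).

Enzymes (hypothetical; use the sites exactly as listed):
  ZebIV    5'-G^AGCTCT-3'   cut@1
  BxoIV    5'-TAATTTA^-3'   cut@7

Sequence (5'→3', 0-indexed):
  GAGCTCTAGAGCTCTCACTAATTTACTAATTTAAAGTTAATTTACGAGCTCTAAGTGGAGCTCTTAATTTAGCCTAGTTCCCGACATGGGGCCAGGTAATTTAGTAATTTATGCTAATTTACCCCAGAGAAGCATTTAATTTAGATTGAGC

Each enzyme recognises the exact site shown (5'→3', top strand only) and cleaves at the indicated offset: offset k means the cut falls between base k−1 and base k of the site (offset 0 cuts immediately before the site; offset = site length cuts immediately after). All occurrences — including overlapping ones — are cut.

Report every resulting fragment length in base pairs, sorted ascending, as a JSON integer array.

Per-enzyme occurrences:
  ZebIV GAGCTCT/1: at [0, 8, 45, 57] ⇒ [1, 9, 46, 58]
  BxoIV TAATTTA/7: at [18, 26, 37, 64, 96, 104, 114, 136] ⇒ [25, 33, 44, 71, 103, 111, 121, 143]

Pooled cuts: [1, 9, 25, 33, 44, 46, 58, 71, 103, 111, 121, 143]

Fragments:
  1→9: 8 bp
  9→25: 16 bp
  25→33: 8 bp
  33→44: 11 bp
  44→46: 2 bp
  46→58: 12 bp
  58→71: 13 bp
  71→103: 32 bp
  103→111: 8 bp
  111→121: 10 bp
  121→143: 22 bp
  143→1 (wrap): 151-143+1 = 9 bp

[2,8,8,8,9,10,11,12,13,16,22,32]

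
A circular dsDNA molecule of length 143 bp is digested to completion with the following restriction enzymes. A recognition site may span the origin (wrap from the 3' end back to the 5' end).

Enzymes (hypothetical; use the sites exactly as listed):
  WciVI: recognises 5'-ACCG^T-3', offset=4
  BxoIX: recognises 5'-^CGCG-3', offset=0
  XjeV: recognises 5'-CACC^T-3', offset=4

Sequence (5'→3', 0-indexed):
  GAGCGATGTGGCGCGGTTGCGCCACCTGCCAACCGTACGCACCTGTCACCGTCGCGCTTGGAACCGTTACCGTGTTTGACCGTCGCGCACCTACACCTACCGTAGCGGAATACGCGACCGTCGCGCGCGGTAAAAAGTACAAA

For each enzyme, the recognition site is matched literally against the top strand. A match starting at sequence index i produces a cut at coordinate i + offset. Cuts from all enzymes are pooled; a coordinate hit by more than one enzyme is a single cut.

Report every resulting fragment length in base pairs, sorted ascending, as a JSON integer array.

[1,1,1,2,2,5,6,6,8,8,8,8,9,10,10,14,15,29]

Per-enzyme occurrences:
  WciVI ACCGT/4: at [31, 47, 62, 68, 78, 98, 116] ⇒ [35, 51, 66, 72, 82, 102, 120]
  BxoIX CGCG/0: at [11, 52, 83, 112, 121, 123, 125] ⇒ [11, 52, 83, 112, 121, 123, 125]
  XjeV CACCT/4: at [22, 39, 87, 93] ⇒ [26, 43, 91, 97]

Pooled cuts: [11, 26, 35, 43, 51, 52, 66, 72, 82, 83, 91, 97, 102, 112, 120, 121, 123, 125]

Fragments:
  11→26: 15 bp
  26→35: 9 bp
  35→43: 8 bp
  43→51: 8 bp
  51→52: 1 bp
  52→66: 14 bp
  66→72: 6 bp
  72→82: 10 bp
  82→83: 1 bp
  83→91: 8 bp
  91→97: 6 bp
  97→102: 5 bp
  102→112: 10 bp
  112→120: 8 bp
  120→121: 1 bp
  121→123: 2 bp
  123→125: 2 bp
  125→11 (wrap): 143-125+11 = 29 bp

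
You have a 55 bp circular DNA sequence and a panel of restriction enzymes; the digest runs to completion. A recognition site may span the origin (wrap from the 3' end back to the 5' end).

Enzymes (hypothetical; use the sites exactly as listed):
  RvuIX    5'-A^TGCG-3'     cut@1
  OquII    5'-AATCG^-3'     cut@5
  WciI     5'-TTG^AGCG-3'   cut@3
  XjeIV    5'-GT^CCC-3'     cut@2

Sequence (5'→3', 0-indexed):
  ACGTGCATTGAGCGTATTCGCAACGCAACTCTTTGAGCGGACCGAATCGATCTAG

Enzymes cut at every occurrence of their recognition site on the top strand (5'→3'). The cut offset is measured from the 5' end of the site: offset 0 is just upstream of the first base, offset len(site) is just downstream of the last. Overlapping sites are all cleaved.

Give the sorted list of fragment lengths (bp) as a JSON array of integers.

Site scan:
  RvuIX (ATGCG, off=1): no sites
  OquII AATCG/5: at [44] ⇒ [49]
  WciI TTGAGCG/3: at [7, 32] ⇒ [10, 35]
  XjeIV (GTCCC, off=2): no sites

All cut coordinates (distinct, sorted): [10, 35, 49]

Fragments:
  10→35: 25 bp
  35→49: 14 bp
  49→10 (wrap): 55-49+10 = 16 bp

[14,16,25]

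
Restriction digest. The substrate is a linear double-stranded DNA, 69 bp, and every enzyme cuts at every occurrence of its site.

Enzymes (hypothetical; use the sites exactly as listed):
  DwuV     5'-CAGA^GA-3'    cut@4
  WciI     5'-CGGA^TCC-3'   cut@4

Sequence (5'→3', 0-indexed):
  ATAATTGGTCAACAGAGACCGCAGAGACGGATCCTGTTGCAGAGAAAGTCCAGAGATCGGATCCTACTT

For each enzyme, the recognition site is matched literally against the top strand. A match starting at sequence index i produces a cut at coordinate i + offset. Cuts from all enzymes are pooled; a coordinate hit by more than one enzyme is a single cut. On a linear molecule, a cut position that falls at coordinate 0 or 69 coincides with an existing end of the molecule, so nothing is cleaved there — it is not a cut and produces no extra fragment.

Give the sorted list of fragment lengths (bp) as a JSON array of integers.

Per-enzyme occurrences:
  DwuV (CAGAGA, off=4): starts [12, 21, 39, 50] → cuts [16, 25, 43, 54]
  WciI (CGGATCC, off=4): starts [27, 57] → cuts [31, 61]

Pooled cuts: [16, 25, 31, 43, 54, 61]

Fragments:
  [0,16): 16 bp
  [16,25): 9 bp
  [25,31): 6 bp
  [31,43): 12 bp
  [43,54): 11 bp
  [54,61): 7 bp
  [61,69): 8 bp

[6,7,8,9,11,12,16]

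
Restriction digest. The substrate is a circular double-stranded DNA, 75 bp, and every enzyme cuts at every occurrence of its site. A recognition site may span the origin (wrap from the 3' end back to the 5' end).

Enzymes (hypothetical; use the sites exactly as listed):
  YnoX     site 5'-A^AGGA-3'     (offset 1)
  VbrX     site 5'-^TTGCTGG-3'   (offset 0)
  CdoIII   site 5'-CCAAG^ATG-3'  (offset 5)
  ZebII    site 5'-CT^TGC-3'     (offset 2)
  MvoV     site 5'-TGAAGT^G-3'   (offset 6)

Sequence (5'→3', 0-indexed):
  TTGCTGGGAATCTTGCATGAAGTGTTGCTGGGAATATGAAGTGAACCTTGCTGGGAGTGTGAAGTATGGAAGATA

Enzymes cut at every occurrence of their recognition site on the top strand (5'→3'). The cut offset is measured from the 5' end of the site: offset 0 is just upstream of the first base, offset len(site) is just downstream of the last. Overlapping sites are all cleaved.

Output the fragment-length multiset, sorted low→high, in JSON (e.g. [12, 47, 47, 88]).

[1,1,5,10,13,18,27]

Per-enzyme occurrences:
  YnoX (AAGGA, off=1): no sites
  VbrX (TTGCTGG, off=0): starts [0, 24, 47] → cuts [0, 24, 47]
  CdoIII (CCAAGATG, off=5): no sites
  ZebII (CTTGC, off=2): starts [11, 46] → cuts [13, 48]
  MvoV (TGAAGTG, off=6): starts [17, 36] → cuts [23, 42]

Pooled cuts: [0, 13, 23, 24, 42, 47, 48]

Fragments:
  0→13: 13 bp
  13→23: 10 bp
  23→24: 1 bp
  24→42: 18 bp
  42→47: 5 bp
  47→48: 1 bp
  48→0 (wrap): 75-48+0 = 27 bp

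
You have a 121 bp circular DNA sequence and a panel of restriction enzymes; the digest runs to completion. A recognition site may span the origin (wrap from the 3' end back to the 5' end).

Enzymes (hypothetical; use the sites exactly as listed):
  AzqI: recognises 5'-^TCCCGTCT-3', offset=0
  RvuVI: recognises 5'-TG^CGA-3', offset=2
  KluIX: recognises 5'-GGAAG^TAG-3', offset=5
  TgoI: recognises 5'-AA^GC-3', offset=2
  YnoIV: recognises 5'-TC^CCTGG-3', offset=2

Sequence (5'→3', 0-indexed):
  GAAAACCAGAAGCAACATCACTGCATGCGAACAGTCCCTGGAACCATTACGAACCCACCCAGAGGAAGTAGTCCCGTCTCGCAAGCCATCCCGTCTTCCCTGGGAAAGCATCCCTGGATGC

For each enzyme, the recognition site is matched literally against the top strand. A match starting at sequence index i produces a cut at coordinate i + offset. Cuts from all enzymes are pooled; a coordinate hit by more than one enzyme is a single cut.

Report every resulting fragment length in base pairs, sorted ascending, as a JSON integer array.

[3,4,5,8,9,9,10,12,13,16,32]

Scan for sites:
  AzqI (TCCCGTCT, off=0): starts [71, 88] → cuts [71, 88]
  RvuVI (TGCGA, off=2): starts [25, 118] → cuts [27, 120]
  KluIX (GGAAGTAG, off=5): starts [63] → cuts [68]
  TgoI (AAGC, off=2): starts [9, 82, 105] → cuts [11, 84, 107]
  YnoIV (TCCCTGG, off=2): starts [34, 96, 110] → cuts [36, 98, 112]

Pooled cuts: [11, 27, 36, 68, 71, 84, 88, 98, 107, 112, 120]

Fragments:
  11→27: 16 bp
  27→36: 9 bp
  36→68: 32 bp
  68→71: 3 bp
  71→84: 13 bp
  84→88: 4 bp
  88→98: 10 bp
  98→107: 9 bp
  107→112: 5 bp
  112→120: 8 bp
  120→11 (wrap): 121-120+11 = 12 bp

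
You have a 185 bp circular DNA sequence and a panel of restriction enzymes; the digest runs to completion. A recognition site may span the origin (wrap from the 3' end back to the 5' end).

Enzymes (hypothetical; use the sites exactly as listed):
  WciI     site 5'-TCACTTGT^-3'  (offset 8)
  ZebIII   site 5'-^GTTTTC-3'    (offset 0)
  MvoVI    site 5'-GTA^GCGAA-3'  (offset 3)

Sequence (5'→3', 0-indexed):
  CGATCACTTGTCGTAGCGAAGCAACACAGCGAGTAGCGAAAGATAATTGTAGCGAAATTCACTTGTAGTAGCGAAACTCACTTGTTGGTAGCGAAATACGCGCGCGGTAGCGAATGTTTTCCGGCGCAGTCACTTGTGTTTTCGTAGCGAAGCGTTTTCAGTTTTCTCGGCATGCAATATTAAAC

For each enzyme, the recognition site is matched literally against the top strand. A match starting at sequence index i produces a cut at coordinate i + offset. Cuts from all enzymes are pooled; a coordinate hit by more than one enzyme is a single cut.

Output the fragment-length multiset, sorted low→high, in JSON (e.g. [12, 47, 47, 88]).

Site scan:
  WciI TCACTTGT/8: at [3, 58, 77, 129] ⇒ [11, 66, 85, 137]
  ZebIII GTTTTC/0: at [115, 137, 153, 160] ⇒ [115, 137, 153, 160]
  MvoVI GTAGCGAA/3: at [12, 32, 48, 67, 87, 106, 143] ⇒ [15, 35, 51, 70, 90, 109, 146]

Pooled cuts: [11, 15, 35, 51, 66, 70, 85, 90, 109, 115, 137, 146, 153, 160]

Fragments:
  11→15: 4 bp
  15→35: 20 bp
  35→51: 16 bp
  51→66: 15 bp
  66→70: 4 bp
  70→85: 15 bp
  85→90: 5 bp
  90→109: 19 bp
  109→115: 6 bp
  115→137: 22 bp
  137→146: 9 bp
  146→153: 7 bp
  153→160: 7 bp
  160→11 (wrap): 185-160+11 = 36 bp

[4,4,5,6,7,7,9,15,15,16,19,20,22,36]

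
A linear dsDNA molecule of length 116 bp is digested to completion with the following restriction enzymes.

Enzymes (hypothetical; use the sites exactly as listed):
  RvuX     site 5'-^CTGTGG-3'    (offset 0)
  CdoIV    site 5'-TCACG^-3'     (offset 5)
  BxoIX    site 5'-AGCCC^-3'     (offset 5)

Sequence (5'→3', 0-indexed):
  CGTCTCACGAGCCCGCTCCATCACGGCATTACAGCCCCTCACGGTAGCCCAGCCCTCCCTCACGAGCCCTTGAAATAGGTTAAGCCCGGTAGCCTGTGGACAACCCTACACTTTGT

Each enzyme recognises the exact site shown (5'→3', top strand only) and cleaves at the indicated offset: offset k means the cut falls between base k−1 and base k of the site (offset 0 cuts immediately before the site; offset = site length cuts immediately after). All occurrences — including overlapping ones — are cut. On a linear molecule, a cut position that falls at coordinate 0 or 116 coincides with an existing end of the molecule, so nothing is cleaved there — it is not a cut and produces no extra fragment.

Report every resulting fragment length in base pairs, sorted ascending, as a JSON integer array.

Per-enzyme occurrences:
  RvuX (CTGTGG, off=0): starts [93] → cuts [93]
  CdoIV (TCACG, off=5): starts [4, 20, 38, 59] → cuts [9, 25, 43, 64]
  BxoIX (AGCCC, off=5): starts [9, 32, 45, 50, 64, 82] → cuts [14, 37, 50, 55, 69, 87]

Pooled cuts: [9, 14, 25, 37, 43, 50, 55, 64, 69, 87, 93]

Fragments:
  [0,9): 9 bp
  [9,14): 5 bp
  [14,25): 11 bp
  [25,37): 12 bp
  [37,43): 6 bp
  [43,50): 7 bp
  [50,55): 5 bp
  [55,64): 9 bp
  [64,69): 5 bp
  [69,87): 18 bp
  [87,93): 6 bp
  [93,116): 23 bp

[5,5,5,6,6,7,9,9,11,12,18,23]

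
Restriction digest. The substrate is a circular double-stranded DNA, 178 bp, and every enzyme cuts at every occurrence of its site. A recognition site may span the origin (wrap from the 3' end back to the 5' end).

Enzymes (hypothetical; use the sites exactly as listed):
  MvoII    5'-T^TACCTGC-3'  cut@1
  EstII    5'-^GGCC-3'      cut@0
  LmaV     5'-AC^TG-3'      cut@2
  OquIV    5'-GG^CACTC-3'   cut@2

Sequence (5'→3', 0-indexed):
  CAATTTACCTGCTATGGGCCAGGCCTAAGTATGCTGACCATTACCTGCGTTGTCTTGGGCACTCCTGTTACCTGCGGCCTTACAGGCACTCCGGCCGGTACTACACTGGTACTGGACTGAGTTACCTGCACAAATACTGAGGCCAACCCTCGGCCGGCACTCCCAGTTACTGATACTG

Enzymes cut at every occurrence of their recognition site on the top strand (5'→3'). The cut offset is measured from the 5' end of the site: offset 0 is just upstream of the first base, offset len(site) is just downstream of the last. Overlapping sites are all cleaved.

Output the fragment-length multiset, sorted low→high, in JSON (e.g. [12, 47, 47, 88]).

Scan for sites:
  MvoII (TTACCTGC, off=1): starts [4, 40, 67, 121] → cuts [5, 41, 68, 122]
  EstII (GGCC, off=0): starts [16, 21, 75, 92, 140, 151] → cuts [16, 21, 75, 92, 140, 151]
  LmaV (ACTG, off=2): starts [104, 110, 115, 135, 168, 174] → cuts [106, 112, 117, 137, 170, 176]
  OquIV (GGCACTC, off=2): starts [57, 84, 155] → cuts [59, 86, 157]

All cut coordinates (distinct, sorted): [5, 16, 21, 41, 59, 68, 75, 86, 92, 106, 112, 117, 122, 137, 140, 151, 157, 170, 176]

Fragment lengths:
  5→16: 11 bp
  16→21: 5 bp
  21→41: 20 bp
  41→59: 18 bp
  59→68: 9 bp
  68→75: 7 bp
  75→86: 11 bp
  86→92: 6 bp
  92→106: 14 bp
  106→112: 6 bp
  112→117: 5 bp
  117→122: 5 bp
  122→137: 15 bp
  137→140: 3 bp
  140→151: 11 bp
  151→157: 6 bp
  157→170: 13 bp
  170→176: 6 bp
  176→5 (wrap): 178-176+5 = 7 bp

[3,5,5,5,6,6,6,6,7,7,9,11,11,11,13,14,15,18,20]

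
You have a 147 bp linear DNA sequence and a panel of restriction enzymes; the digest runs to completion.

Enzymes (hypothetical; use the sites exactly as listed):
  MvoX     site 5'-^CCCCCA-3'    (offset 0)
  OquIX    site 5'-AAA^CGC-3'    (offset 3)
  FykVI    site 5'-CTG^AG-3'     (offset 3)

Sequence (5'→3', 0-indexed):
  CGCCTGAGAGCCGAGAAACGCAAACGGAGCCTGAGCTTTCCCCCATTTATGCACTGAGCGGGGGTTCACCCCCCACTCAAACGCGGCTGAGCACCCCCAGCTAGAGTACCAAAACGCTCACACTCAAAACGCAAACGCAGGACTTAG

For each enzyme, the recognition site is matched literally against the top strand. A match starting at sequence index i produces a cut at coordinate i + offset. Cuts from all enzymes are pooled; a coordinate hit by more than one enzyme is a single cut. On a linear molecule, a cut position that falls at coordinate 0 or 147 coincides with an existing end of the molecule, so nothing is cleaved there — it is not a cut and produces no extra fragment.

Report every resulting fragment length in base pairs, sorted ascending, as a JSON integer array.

[4,6,6,6,8,12,12,12,13,15,15,17,21]

Site scan:
  MvoX CCCCCA/0: at [39, 69, 93] ⇒ [39, 69, 93]
  OquIX AAACGC/3: at [15, 78, 111, 126, 132] ⇒ [18, 81, 114, 129, 135]
  FykVI CTGAG/3: at [3, 30, 53, 86] ⇒ [6, 33, 56, 89]

Pooled cuts: [6, 18, 33, 39, 56, 69, 81, 89, 93, 114, 129, 135]

Fragments:
  [0,6): 6 bp
  [6,18): 12 bp
  [18,33): 15 bp
  [33,39): 6 bp
  [39,56): 17 bp
  [56,69): 13 bp
  [69,81): 12 bp
  [81,89): 8 bp
  [89,93): 4 bp
  [93,114): 21 bp
  [114,129): 15 bp
  [129,135): 6 bp
  [135,147): 12 bp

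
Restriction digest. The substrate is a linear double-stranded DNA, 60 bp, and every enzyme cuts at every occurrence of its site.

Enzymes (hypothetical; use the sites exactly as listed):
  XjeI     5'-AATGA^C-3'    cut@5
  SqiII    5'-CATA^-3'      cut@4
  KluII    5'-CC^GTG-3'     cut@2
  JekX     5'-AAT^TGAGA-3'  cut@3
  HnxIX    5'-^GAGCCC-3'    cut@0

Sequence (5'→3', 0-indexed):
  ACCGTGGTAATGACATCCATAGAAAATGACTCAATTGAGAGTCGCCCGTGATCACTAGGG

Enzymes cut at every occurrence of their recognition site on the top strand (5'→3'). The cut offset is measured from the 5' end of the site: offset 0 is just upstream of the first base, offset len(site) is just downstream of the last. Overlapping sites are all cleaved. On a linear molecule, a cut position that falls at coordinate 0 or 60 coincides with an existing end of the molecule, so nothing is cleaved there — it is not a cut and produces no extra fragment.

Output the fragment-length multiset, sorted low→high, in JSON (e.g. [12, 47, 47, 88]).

Site scan:
  XjeI AATGAC/5: at [8, 24] ⇒ [13, 29]
  SqiII CATA/4: at [17] ⇒ [21]
  KluII CCGTG/2: at [1, 45] ⇒ [3, 47]
  JekX AATTGAGA/3: at [32] ⇒ [35]
  HnxIX (GAGCCC, off=0): no sites

All cut coordinates (distinct, sorted): [3, 13, 21, 29, 35, 47]

Fragments:
  [0,3): 3 bp
  [3,13): 10 bp
  [13,21): 8 bp
  [21,29): 8 bp
  [29,35): 6 bp
  [35,47): 12 bp
  [47,60): 13 bp

[3,6,8,8,10,12,13]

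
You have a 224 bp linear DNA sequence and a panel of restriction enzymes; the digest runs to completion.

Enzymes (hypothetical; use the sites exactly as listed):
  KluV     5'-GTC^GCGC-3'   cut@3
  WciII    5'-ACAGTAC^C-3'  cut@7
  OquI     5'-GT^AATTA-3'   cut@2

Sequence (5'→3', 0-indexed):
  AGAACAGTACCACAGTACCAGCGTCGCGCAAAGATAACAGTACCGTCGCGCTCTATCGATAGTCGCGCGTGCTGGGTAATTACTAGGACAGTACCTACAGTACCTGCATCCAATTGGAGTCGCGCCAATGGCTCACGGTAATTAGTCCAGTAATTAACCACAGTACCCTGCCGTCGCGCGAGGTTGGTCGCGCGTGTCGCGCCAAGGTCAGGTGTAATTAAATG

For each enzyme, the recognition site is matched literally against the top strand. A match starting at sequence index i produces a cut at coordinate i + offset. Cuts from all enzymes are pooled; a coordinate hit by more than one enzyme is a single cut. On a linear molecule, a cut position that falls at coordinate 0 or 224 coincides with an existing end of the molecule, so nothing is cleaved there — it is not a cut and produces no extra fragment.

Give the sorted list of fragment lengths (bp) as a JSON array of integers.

[4,7,8,9,9,9,9,10,12,13,14,15,17,17,17,18,18,18]

Per-enzyme occurrences:
  KluV (GTCGCGC, off=3): starts [22, 44, 61, 118, 172, 186, 195] → cuts [25, 47, 64, 121, 175, 189, 198]
  WciII (ACAGTACC, off=7): starts [3, 11, 36, 87, 96, 159] → cuts [10, 18, 43, 94, 103, 166]
  OquI (GTAATTA, off=2): starts [75, 137, 149, 213] → cuts [77, 139, 151, 215]

All cut coordinates (distinct, sorted): [10, 18, 25, 43, 47, 64, 77, 94, 103, 121, 139, 151, 166, 175, 189, 198, 215]

Fragment lengths:
  [0,10): 10 bp
  [10,18): 8 bp
  [18,25): 7 bp
  [25,43): 18 bp
  [43,47): 4 bp
  [47,64): 17 bp
  [64,77): 13 bp
  [77,94): 17 bp
  [94,103): 9 bp
  [103,121): 18 bp
  [121,139): 18 bp
  [139,151): 12 bp
  [151,166): 15 bp
  [166,175): 9 bp
  [175,189): 14 bp
  [189,198): 9 bp
  [198,215): 17 bp
  [215,224): 9 bp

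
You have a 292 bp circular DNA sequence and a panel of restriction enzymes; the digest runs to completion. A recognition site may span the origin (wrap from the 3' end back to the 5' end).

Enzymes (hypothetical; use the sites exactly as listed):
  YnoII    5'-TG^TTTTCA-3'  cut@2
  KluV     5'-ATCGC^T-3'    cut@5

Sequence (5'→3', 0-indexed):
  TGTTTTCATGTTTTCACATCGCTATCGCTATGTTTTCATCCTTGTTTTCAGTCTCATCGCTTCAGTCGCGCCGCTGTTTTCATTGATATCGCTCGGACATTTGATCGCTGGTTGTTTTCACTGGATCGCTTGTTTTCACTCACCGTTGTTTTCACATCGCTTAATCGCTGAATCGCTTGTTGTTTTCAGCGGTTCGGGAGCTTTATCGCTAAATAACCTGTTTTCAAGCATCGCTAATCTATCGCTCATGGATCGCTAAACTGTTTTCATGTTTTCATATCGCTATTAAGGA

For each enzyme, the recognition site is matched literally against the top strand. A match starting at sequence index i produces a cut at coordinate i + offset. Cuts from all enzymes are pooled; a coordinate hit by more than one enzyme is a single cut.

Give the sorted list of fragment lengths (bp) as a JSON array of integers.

Per-enzyme occurrences:
  YnoII TGTTTTCA/2: at [0, 8, 30, 42, 74, 112, 130, 146, 180, 218, 261, 269] ⇒ [2, 10, 32, 44, 76, 114, 132, 148, 182, 220, 263, 271]
  KluV ATCGCT/5: at [17, 23, 55, 87, 103, 124, 155, 163, 171, 204, 229, 240, 251, 278] ⇒ [22, 28, 60, 92, 108, 129, 160, 168, 176, 209, 234, 245, 256, 283]

Pooled cuts: [2, 10, 22, 28, 32, 44, 60, 76, 92, 108, 114, 129, 132, 148, 160, 168, 176, 182, 209, 220, 234, 245, 256, 263, 271, 283]

Fragment lengths:
  2→10: 8 bp
  10→22: 12 bp
  22→28: 6 bp
  28→32: 4 bp
  32→44: 12 bp
  44→60: 16 bp
  60→76: 16 bp
  76→92: 16 bp
  92→108: 16 bp
  108→114: 6 bp
  114→129: 15 bp
  129→132: 3 bp
  132→148: 16 bp
  148→160: 12 bp
  160→168: 8 bp
  168→176: 8 bp
  176→182: 6 bp
  182→209: 27 bp
  209→220: 11 bp
  220→234: 14 bp
  234→245: 11 bp
  245→256: 11 bp
  256→263: 7 bp
  263→271: 8 bp
  271→283: 12 bp
  283→2 (wrap): 292-283+2 = 11 bp

[3,4,6,6,6,7,8,8,8,8,11,11,11,11,12,12,12,12,14,15,16,16,16,16,16,27]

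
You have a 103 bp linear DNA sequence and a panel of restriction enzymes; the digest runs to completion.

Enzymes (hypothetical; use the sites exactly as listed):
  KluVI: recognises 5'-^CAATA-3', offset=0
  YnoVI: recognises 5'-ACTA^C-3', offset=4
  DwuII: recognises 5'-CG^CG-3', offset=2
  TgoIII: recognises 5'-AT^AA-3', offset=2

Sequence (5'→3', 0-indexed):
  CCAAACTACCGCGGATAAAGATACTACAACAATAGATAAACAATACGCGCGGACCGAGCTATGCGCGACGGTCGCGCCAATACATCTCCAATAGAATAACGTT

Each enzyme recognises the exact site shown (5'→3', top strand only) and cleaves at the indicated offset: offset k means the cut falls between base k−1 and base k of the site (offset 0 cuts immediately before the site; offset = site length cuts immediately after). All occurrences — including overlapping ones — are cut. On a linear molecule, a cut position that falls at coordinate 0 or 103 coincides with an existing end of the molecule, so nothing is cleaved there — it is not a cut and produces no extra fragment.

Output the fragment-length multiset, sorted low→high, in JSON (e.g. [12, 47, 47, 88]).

[2,3,3,3,3,5,6,7,8,8,9,9,10,11,16]

Site scan:
  KluVI (CAATA, off=0): starts [29, 40, 77, 88] → cuts [29, 40, 77, 88]
  YnoVI (ACTAC, off=4): starts [4, 22] → cuts [8, 26]
  DwuII (CGCG, off=2): starts [9, 45, 47, 63, 72] → cuts [11, 47, 49, 65, 74]
  TgoIII (ATAA, off=2): starts [14, 35, 95] → cuts [16, 37, 97]

Pooled cuts: [8, 11, 16, 26, 29, 37, 40, 47, 49, 65, 74, 77, 88, 97]

Fragments:
  [0,8): 8 bp
  [8,11): 3 bp
  [11,16): 5 bp
  [16,26): 10 bp
  [26,29): 3 bp
  [29,37): 8 bp
  [37,40): 3 bp
  [40,47): 7 bp
  [47,49): 2 bp
  [49,65): 16 bp
  [65,74): 9 bp
  [74,77): 3 bp
  [77,88): 11 bp
  [88,97): 9 bp
  [97,103): 6 bp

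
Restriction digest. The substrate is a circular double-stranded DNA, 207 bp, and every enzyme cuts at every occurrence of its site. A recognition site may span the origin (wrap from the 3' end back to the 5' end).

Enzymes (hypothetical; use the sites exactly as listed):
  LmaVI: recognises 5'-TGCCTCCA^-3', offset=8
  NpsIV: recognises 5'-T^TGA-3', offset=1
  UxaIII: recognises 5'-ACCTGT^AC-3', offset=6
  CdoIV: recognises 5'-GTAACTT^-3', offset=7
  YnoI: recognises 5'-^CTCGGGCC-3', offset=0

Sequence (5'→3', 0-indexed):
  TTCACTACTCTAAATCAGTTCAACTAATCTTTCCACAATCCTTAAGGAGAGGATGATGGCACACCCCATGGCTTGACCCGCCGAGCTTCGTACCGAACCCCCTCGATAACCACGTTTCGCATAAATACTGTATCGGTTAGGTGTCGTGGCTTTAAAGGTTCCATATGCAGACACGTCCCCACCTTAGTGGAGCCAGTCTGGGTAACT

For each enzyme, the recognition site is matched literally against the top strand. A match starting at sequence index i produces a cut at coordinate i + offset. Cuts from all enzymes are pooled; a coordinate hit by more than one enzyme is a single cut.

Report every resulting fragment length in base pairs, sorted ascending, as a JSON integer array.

Scan for sites:
  LmaVI (TGCCTCCA, off=8): no sites
  NpsIV (TTGA, off=1): starts [72] → cuts [73]
  UxaIII (ACCTGTAC, off=6): no sites
  CdoIV (GTAACTT, off=7): starts [201] → cuts [1]
  YnoI (CTCGGGCC, off=0): no sites

Pooled cuts: [1, 73]

Fragment lengths:
  1→73: 72 bp
  73→1 (wrap): 207-73+1 = 135 bp

[72,135]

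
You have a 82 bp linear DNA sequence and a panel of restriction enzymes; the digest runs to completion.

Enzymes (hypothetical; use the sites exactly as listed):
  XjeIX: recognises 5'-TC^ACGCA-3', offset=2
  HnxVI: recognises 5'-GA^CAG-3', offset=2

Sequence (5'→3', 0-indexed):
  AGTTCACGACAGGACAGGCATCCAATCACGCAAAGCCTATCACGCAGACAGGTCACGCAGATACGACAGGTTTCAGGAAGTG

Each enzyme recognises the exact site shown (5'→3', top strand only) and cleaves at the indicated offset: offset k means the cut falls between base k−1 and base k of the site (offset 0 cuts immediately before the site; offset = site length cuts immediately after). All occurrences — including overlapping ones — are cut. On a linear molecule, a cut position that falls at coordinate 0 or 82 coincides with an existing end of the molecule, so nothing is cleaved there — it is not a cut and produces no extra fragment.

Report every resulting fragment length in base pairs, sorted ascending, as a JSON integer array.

Per-enzyme occurrences:
  XjeIX TCACGCA/2: at [25, 39, 52] ⇒ [27, 41, 54]
  HnxVI GACAG/2: at [7, 12, 46, 64] ⇒ [9, 14, 48, 66]

Pooled cuts: [9, 14, 27, 41, 48, 54, 66]

Fragments:
  [0,9): 9 bp
  [9,14): 5 bp
  [14,27): 13 bp
  [27,41): 14 bp
  [41,48): 7 bp
  [48,54): 6 bp
  [54,66): 12 bp
  [66,82): 16 bp

[5,6,7,9,12,13,14,16]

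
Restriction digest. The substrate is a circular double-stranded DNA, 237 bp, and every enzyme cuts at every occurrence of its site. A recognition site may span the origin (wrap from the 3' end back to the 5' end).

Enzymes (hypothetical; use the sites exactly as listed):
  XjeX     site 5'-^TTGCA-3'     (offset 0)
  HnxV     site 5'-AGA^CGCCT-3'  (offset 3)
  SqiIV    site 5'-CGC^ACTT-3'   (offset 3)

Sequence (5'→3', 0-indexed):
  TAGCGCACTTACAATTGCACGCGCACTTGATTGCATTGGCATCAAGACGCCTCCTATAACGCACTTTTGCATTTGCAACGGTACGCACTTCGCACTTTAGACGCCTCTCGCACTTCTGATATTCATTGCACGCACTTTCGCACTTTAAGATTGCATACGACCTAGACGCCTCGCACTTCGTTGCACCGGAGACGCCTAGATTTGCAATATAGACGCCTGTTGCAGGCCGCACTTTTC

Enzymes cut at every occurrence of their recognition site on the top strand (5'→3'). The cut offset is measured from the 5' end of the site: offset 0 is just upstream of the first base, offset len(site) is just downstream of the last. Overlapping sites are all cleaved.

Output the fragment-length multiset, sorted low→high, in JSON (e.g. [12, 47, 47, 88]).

[4,6,6,6,6,7,8,8,8,8,8,9,9,10,10,11,12,12,13,14,14,15,16,17]

Per-enzyme occurrences:
  XjeX TTGCA/0: at [14, 30, 66, 72, 125, 150, 180, 201, 219] ⇒ [14, 30, 66, 72, 125, 150, 180, 201, 219]
  HnxV AGACGCCT/3: at [44, 98, 163, 189, 210] ⇒ [47, 101, 166, 192, 213]
  SqiIV CGCACTT/3: at [3, 21, 59, 83, 90, 108, 130, 138, 171, 227] ⇒ [6, 24, 62, 86, 93, 111, 133, 141, 174, 230]

Pooled cuts: [6, 14, 24, 30, 47, 62, 66, 72, 86, 93, 101, 111, 125, 133, 141, 150, 166, 174, 180, 192, 201, 213, 219, 230]

Fragment lengths:
  6→14: 8 bp
  14→24: 10 bp
  24→30: 6 bp
  30→47: 17 bp
  47→62: 15 bp
  62→66: 4 bp
  66→72: 6 bp
  72→86: 14 bp
  86→93: 7 bp
  93→101: 8 bp
  101→111: 10 bp
  111→125: 14 bp
  125→133: 8 bp
  133→141: 8 bp
  141→150: 9 bp
  150→166: 16 bp
  166→174: 8 bp
  174→180: 6 bp
  180→192: 12 bp
  192→201: 9 bp
  201→213: 12 bp
  213→219: 6 bp
  219→230: 11 bp
  230→6 (wrap): 237-230+6 = 13 bp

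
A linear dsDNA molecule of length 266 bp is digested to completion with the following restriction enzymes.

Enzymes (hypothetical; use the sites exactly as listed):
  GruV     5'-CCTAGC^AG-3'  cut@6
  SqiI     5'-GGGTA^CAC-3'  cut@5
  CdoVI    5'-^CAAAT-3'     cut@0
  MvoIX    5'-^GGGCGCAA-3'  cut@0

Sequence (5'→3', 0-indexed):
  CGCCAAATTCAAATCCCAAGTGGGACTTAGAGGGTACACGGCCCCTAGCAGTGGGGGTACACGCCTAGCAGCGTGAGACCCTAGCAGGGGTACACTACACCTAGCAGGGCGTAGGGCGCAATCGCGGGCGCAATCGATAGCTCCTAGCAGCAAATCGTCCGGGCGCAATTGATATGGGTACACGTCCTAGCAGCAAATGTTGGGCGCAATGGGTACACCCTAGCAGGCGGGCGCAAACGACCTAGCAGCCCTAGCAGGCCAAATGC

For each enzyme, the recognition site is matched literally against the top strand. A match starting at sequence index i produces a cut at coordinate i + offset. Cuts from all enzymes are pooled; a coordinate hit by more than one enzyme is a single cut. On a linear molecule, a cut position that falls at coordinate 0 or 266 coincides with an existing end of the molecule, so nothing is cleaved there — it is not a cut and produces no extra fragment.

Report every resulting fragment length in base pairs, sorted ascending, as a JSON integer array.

Site scan:
  GruV CCTAGCAG/6: at [43, 63, 79, 99, 142, 185, 218, 240, 249] ⇒ [49, 69, 85, 105, 148, 191, 224, 246, 255]
  SqiI GGGTACAC/5: at [31, 54, 87, 175, 210] ⇒ [36, 59, 92, 180, 215]
  CdoVI CAAAT/0: at [3, 9, 150, 193, 259] ⇒ [3, 9, 150, 193, 259]
  MvoIX GGGCGCAA/0: at [113, 125, 160, 201, 228] ⇒ [113, 125, 160, 201, 228]

Pooled cuts: [3, 9, 36, 49, 59, 69, 85, 92, 105, 113, 125, 148, 150, 160, 180, 191, 193, 201, 215, 224, 228, 246, 255, 259]

Fragment lengths:
  [0,3): 3 bp
  [3,9): 6 bp
  [9,36): 27 bp
  [36,49): 13 bp
  [49,59): 10 bp
  [59,69): 10 bp
  [69,85): 16 bp
  [85,92): 7 bp
  [92,105): 13 bp
  [105,113): 8 bp
  [113,125): 12 bp
  [125,148): 23 bp
  [148,150): 2 bp
  [150,160): 10 bp
  [160,180): 20 bp
  [180,191): 11 bp
  [191,193): 2 bp
  [193,201): 8 bp
  [201,215): 14 bp
  [215,224): 9 bp
  [224,228): 4 bp
  [228,246): 18 bp
  [246,255): 9 bp
  [255,259): 4 bp
  [259,266): 7 bp

[2,2,3,4,4,6,7,7,8,8,9,9,10,10,10,11,12,13,13,14,16,18,20,23,27]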